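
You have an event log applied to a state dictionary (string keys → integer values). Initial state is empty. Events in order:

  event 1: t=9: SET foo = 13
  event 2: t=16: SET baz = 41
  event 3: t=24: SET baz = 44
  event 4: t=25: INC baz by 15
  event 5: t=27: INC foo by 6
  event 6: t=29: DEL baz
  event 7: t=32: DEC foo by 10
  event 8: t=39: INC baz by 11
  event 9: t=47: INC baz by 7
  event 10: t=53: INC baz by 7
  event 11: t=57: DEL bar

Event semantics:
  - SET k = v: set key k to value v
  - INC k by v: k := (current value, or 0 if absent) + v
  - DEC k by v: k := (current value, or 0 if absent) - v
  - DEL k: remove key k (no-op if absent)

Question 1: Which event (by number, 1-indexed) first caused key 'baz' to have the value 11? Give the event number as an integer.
Answer: 8

Derivation:
Looking for first event where baz becomes 11:
  event 2: baz = 41
  event 3: baz = 44
  event 4: baz = 59
  event 5: baz = 59
  event 6: baz = (absent)
  event 8: baz (absent) -> 11  <-- first match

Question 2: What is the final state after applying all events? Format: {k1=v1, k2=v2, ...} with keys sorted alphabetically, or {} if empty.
  after event 1 (t=9: SET foo = 13): {foo=13}
  after event 2 (t=16: SET baz = 41): {baz=41, foo=13}
  after event 3 (t=24: SET baz = 44): {baz=44, foo=13}
  after event 4 (t=25: INC baz by 15): {baz=59, foo=13}
  after event 5 (t=27: INC foo by 6): {baz=59, foo=19}
  after event 6 (t=29: DEL baz): {foo=19}
  after event 7 (t=32: DEC foo by 10): {foo=9}
  after event 8 (t=39: INC baz by 11): {baz=11, foo=9}
  after event 9 (t=47: INC baz by 7): {baz=18, foo=9}
  after event 10 (t=53: INC baz by 7): {baz=25, foo=9}
  after event 11 (t=57: DEL bar): {baz=25, foo=9}

Answer: {baz=25, foo=9}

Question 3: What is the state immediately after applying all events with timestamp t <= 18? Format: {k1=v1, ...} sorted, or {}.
Apply events with t <= 18 (2 events):
  after event 1 (t=9: SET foo = 13): {foo=13}
  after event 2 (t=16: SET baz = 41): {baz=41, foo=13}

Answer: {baz=41, foo=13}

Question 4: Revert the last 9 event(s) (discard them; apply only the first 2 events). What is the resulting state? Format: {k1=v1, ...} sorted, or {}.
Keep first 2 events (discard last 9):
  after event 1 (t=9: SET foo = 13): {foo=13}
  after event 2 (t=16: SET baz = 41): {baz=41, foo=13}

Answer: {baz=41, foo=13}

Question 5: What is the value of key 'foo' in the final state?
Track key 'foo' through all 11 events:
  event 1 (t=9: SET foo = 13): foo (absent) -> 13
  event 2 (t=16: SET baz = 41): foo unchanged
  event 3 (t=24: SET baz = 44): foo unchanged
  event 4 (t=25: INC baz by 15): foo unchanged
  event 5 (t=27: INC foo by 6): foo 13 -> 19
  event 6 (t=29: DEL baz): foo unchanged
  event 7 (t=32: DEC foo by 10): foo 19 -> 9
  event 8 (t=39: INC baz by 11): foo unchanged
  event 9 (t=47: INC baz by 7): foo unchanged
  event 10 (t=53: INC baz by 7): foo unchanged
  event 11 (t=57: DEL bar): foo unchanged
Final: foo = 9

Answer: 9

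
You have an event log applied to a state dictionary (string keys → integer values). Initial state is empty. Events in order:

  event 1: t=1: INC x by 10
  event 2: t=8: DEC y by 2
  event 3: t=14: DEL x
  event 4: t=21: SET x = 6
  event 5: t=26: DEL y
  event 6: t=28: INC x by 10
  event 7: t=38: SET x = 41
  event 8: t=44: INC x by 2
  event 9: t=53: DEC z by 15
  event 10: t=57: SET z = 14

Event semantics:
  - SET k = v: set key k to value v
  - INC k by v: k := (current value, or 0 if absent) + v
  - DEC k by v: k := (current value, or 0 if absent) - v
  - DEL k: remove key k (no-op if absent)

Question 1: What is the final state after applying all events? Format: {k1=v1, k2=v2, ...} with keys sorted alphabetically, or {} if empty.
Answer: {x=43, z=14}

Derivation:
  after event 1 (t=1: INC x by 10): {x=10}
  after event 2 (t=8: DEC y by 2): {x=10, y=-2}
  after event 3 (t=14: DEL x): {y=-2}
  after event 4 (t=21: SET x = 6): {x=6, y=-2}
  after event 5 (t=26: DEL y): {x=6}
  after event 6 (t=28: INC x by 10): {x=16}
  after event 7 (t=38: SET x = 41): {x=41}
  after event 8 (t=44: INC x by 2): {x=43}
  after event 9 (t=53: DEC z by 15): {x=43, z=-15}
  after event 10 (t=57: SET z = 14): {x=43, z=14}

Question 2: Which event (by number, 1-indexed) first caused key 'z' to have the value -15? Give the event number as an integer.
Answer: 9

Derivation:
Looking for first event where z becomes -15:
  event 9: z (absent) -> -15  <-- first match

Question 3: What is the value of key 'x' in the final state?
Track key 'x' through all 10 events:
  event 1 (t=1: INC x by 10): x (absent) -> 10
  event 2 (t=8: DEC y by 2): x unchanged
  event 3 (t=14: DEL x): x 10 -> (absent)
  event 4 (t=21: SET x = 6): x (absent) -> 6
  event 5 (t=26: DEL y): x unchanged
  event 6 (t=28: INC x by 10): x 6 -> 16
  event 7 (t=38: SET x = 41): x 16 -> 41
  event 8 (t=44: INC x by 2): x 41 -> 43
  event 9 (t=53: DEC z by 15): x unchanged
  event 10 (t=57: SET z = 14): x unchanged
Final: x = 43

Answer: 43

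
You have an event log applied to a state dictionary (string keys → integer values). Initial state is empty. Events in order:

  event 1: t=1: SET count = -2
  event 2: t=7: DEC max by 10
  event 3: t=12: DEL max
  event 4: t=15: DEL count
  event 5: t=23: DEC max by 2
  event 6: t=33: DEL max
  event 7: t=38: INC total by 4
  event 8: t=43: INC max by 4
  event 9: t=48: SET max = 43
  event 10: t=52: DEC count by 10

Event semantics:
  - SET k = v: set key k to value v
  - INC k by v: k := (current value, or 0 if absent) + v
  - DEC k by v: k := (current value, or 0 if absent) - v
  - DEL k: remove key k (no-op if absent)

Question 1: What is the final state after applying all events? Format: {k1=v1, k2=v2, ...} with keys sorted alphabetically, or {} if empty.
Answer: {count=-10, max=43, total=4}

Derivation:
  after event 1 (t=1: SET count = -2): {count=-2}
  after event 2 (t=7: DEC max by 10): {count=-2, max=-10}
  after event 3 (t=12: DEL max): {count=-2}
  after event 4 (t=15: DEL count): {}
  after event 5 (t=23: DEC max by 2): {max=-2}
  after event 6 (t=33: DEL max): {}
  after event 7 (t=38: INC total by 4): {total=4}
  after event 8 (t=43: INC max by 4): {max=4, total=4}
  after event 9 (t=48: SET max = 43): {max=43, total=4}
  after event 10 (t=52: DEC count by 10): {count=-10, max=43, total=4}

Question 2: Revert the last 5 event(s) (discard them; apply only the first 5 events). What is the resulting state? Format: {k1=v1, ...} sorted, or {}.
Answer: {max=-2}

Derivation:
Keep first 5 events (discard last 5):
  after event 1 (t=1: SET count = -2): {count=-2}
  after event 2 (t=7: DEC max by 10): {count=-2, max=-10}
  after event 3 (t=12: DEL max): {count=-2}
  after event 4 (t=15: DEL count): {}
  after event 5 (t=23: DEC max by 2): {max=-2}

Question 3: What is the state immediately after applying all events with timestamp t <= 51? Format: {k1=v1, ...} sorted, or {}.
Apply events with t <= 51 (9 events):
  after event 1 (t=1: SET count = -2): {count=-2}
  after event 2 (t=7: DEC max by 10): {count=-2, max=-10}
  after event 3 (t=12: DEL max): {count=-2}
  after event 4 (t=15: DEL count): {}
  after event 5 (t=23: DEC max by 2): {max=-2}
  after event 6 (t=33: DEL max): {}
  after event 7 (t=38: INC total by 4): {total=4}
  after event 8 (t=43: INC max by 4): {max=4, total=4}
  after event 9 (t=48: SET max = 43): {max=43, total=4}

Answer: {max=43, total=4}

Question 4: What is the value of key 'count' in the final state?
Track key 'count' through all 10 events:
  event 1 (t=1: SET count = -2): count (absent) -> -2
  event 2 (t=7: DEC max by 10): count unchanged
  event 3 (t=12: DEL max): count unchanged
  event 4 (t=15: DEL count): count -2 -> (absent)
  event 5 (t=23: DEC max by 2): count unchanged
  event 6 (t=33: DEL max): count unchanged
  event 7 (t=38: INC total by 4): count unchanged
  event 8 (t=43: INC max by 4): count unchanged
  event 9 (t=48: SET max = 43): count unchanged
  event 10 (t=52: DEC count by 10): count (absent) -> -10
Final: count = -10

Answer: -10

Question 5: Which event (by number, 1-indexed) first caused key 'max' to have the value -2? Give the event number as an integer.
Looking for first event where max becomes -2:
  event 2: max = -10
  event 3: max = (absent)
  event 5: max (absent) -> -2  <-- first match

Answer: 5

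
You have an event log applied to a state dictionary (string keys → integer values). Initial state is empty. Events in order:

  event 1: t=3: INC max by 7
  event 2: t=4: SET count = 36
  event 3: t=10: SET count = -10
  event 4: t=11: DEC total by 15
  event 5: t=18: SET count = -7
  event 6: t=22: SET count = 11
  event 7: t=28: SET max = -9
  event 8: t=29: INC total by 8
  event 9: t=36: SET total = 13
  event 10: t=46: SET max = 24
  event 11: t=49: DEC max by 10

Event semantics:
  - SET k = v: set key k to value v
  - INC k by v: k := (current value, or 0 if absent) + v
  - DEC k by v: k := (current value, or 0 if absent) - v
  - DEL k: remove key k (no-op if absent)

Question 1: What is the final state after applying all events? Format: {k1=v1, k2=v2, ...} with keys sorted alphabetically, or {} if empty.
Answer: {count=11, max=14, total=13}

Derivation:
  after event 1 (t=3: INC max by 7): {max=7}
  after event 2 (t=4: SET count = 36): {count=36, max=7}
  after event 3 (t=10: SET count = -10): {count=-10, max=7}
  after event 4 (t=11: DEC total by 15): {count=-10, max=7, total=-15}
  after event 5 (t=18: SET count = -7): {count=-7, max=7, total=-15}
  after event 6 (t=22: SET count = 11): {count=11, max=7, total=-15}
  after event 7 (t=28: SET max = -9): {count=11, max=-9, total=-15}
  after event 8 (t=29: INC total by 8): {count=11, max=-9, total=-7}
  after event 9 (t=36: SET total = 13): {count=11, max=-9, total=13}
  after event 10 (t=46: SET max = 24): {count=11, max=24, total=13}
  after event 11 (t=49: DEC max by 10): {count=11, max=14, total=13}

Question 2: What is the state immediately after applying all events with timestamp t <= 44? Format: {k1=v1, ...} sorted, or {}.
Answer: {count=11, max=-9, total=13}

Derivation:
Apply events with t <= 44 (9 events):
  after event 1 (t=3: INC max by 7): {max=7}
  after event 2 (t=4: SET count = 36): {count=36, max=7}
  after event 3 (t=10: SET count = -10): {count=-10, max=7}
  after event 4 (t=11: DEC total by 15): {count=-10, max=7, total=-15}
  after event 5 (t=18: SET count = -7): {count=-7, max=7, total=-15}
  after event 6 (t=22: SET count = 11): {count=11, max=7, total=-15}
  after event 7 (t=28: SET max = -9): {count=11, max=-9, total=-15}
  after event 8 (t=29: INC total by 8): {count=11, max=-9, total=-7}
  after event 9 (t=36: SET total = 13): {count=11, max=-9, total=13}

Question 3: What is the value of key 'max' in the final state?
Answer: 14

Derivation:
Track key 'max' through all 11 events:
  event 1 (t=3: INC max by 7): max (absent) -> 7
  event 2 (t=4: SET count = 36): max unchanged
  event 3 (t=10: SET count = -10): max unchanged
  event 4 (t=11: DEC total by 15): max unchanged
  event 5 (t=18: SET count = -7): max unchanged
  event 6 (t=22: SET count = 11): max unchanged
  event 7 (t=28: SET max = -9): max 7 -> -9
  event 8 (t=29: INC total by 8): max unchanged
  event 9 (t=36: SET total = 13): max unchanged
  event 10 (t=46: SET max = 24): max -9 -> 24
  event 11 (t=49: DEC max by 10): max 24 -> 14
Final: max = 14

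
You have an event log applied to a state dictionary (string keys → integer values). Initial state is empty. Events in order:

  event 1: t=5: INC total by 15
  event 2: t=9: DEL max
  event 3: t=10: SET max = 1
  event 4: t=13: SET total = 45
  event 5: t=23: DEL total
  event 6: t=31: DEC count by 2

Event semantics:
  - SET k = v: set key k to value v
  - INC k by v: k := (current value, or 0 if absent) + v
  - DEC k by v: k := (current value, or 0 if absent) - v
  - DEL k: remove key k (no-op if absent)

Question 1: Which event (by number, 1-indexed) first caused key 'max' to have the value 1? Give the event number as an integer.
Looking for first event where max becomes 1:
  event 3: max (absent) -> 1  <-- first match

Answer: 3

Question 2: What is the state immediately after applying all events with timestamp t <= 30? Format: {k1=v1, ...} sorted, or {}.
Apply events with t <= 30 (5 events):
  after event 1 (t=5: INC total by 15): {total=15}
  after event 2 (t=9: DEL max): {total=15}
  after event 3 (t=10: SET max = 1): {max=1, total=15}
  after event 4 (t=13: SET total = 45): {max=1, total=45}
  after event 5 (t=23: DEL total): {max=1}

Answer: {max=1}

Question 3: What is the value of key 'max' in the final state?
Answer: 1

Derivation:
Track key 'max' through all 6 events:
  event 1 (t=5: INC total by 15): max unchanged
  event 2 (t=9: DEL max): max (absent) -> (absent)
  event 3 (t=10: SET max = 1): max (absent) -> 1
  event 4 (t=13: SET total = 45): max unchanged
  event 5 (t=23: DEL total): max unchanged
  event 6 (t=31: DEC count by 2): max unchanged
Final: max = 1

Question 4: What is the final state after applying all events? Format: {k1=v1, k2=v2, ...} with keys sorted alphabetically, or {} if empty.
  after event 1 (t=5: INC total by 15): {total=15}
  after event 2 (t=9: DEL max): {total=15}
  after event 3 (t=10: SET max = 1): {max=1, total=15}
  after event 4 (t=13: SET total = 45): {max=1, total=45}
  after event 5 (t=23: DEL total): {max=1}
  after event 6 (t=31: DEC count by 2): {count=-2, max=1}

Answer: {count=-2, max=1}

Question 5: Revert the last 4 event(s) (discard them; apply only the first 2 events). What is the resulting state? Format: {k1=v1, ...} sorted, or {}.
Answer: {total=15}

Derivation:
Keep first 2 events (discard last 4):
  after event 1 (t=5: INC total by 15): {total=15}
  after event 2 (t=9: DEL max): {total=15}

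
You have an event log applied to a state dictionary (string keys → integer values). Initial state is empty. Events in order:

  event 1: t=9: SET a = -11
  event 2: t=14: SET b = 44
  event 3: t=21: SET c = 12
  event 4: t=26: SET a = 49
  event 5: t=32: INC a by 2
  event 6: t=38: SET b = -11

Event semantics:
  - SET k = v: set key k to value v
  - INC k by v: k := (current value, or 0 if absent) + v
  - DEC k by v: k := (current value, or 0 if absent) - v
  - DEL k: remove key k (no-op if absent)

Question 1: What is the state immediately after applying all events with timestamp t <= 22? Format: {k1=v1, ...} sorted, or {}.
Apply events with t <= 22 (3 events):
  after event 1 (t=9: SET a = -11): {a=-11}
  after event 2 (t=14: SET b = 44): {a=-11, b=44}
  after event 3 (t=21: SET c = 12): {a=-11, b=44, c=12}

Answer: {a=-11, b=44, c=12}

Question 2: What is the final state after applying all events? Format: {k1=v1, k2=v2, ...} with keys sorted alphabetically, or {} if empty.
  after event 1 (t=9: SET a = -11): {a=-11}
  after event 2 (t=14: SET b = 44): {a=-11, b=44}
  after event 3 (t=21: SET c = 12): {a=-11, b=44, c=12}
  after event 4 (t=26: SET a = 49): {a=49, b=44, c=12}
  after event 5 (t=32: INC a by 2): {a=51, b=44, c=12}
  after event 6 (t=38: SET b = -11): {a=51, b=-11, c=12}

Answer: {a=51, b=-11, c=12}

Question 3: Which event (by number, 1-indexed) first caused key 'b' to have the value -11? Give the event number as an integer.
Answer: 6

Derivation:
Looking for first event where b becomes -11:
  event 2: b = 44
  event 3: b = 44
  event 4: b = 44
  event 5: b = 44
  event 6: b 44 -> -11  <-- first match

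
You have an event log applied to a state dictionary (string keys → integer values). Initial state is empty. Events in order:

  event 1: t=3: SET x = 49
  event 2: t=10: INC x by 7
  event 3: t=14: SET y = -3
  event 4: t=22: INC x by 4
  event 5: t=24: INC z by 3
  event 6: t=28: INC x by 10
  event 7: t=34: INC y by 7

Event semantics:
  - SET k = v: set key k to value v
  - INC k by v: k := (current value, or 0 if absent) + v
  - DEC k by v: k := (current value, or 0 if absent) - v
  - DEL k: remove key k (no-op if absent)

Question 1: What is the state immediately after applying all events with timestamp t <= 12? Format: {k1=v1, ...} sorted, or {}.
Apply events with t <= 12 (2 events):
  after event 1 (t=3: SET x = 49): {x=49}
  after event 2 (t=10: INC x by 7): {x=56}

Answer: {x=56}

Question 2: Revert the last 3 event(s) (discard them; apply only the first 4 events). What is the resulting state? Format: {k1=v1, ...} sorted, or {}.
Answer: {x=60, y=-3}

Derivation:
Keep first 4 events (discard last 3):
  after event 1 (t=3: SET x = 49): {x=49}
  after event 2 (t=10: INC x by 7): {x=56}
  after event 3 (t=14: SET y = -3): {x=56, y=-3}
  after event 4 (t=22: INC x by 4): {x=60, y=-3}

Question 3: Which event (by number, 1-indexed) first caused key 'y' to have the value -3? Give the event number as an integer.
Answer: 3

Derivation:
Looking for first event where y becomes -3:
  event 3: y (absent) -> -3  <-- first match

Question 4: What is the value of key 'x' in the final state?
Track key 'x' through all 7 events:
  event 1 (t=3: SET x = 49): x (absent) -> 49
  event 2 (t=10: INC x by 7): x 49 -> 56
  event 3 (t=14: SET y = -3): x unchanged
  event 4 (t=22: INC x by 4): x 56 -> 60
  event 5 (t=24: INC z by 3): x unchanged
  event 6 (t=28: INC x by 10): x 60 -> 70
  event 7 (t=34: INC y by 7): x unchanged
Final: x = 70

Answer: 70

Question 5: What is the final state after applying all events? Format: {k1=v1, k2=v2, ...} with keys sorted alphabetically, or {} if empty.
Answer: {x=70, y=4, z=3}

Derivation:
  after event 1 (t=3: SET x = 49): {x=49}
  after event 2 (t=10: INC x by 7): {x=56}
  after event 3 (t=14: SET y = -3): {x=56, y=-3}
  after event 4 (t=22: INC x by 4): {x=60, y=-3}
  after event 5 (t=24: INC z by 3): {x=60, y=-3, z=3}
  after event 6 (t=28: INC x by 10): {x=70, y=-3, z=3}
  after event 7 (t=34: INC y by 7): {x=70, y=4, z=3}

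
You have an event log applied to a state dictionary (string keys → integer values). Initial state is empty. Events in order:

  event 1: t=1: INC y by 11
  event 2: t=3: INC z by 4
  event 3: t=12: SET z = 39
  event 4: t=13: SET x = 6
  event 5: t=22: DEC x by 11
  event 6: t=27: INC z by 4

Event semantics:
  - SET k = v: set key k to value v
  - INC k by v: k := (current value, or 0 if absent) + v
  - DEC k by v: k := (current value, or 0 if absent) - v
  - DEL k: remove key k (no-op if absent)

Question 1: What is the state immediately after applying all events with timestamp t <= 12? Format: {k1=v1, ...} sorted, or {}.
Apply events with t <= 12 (3 events):
  after event 1 (t=1: INC y by 11): {y=11}
  after event 2 (t=3: INC z by 4): {y=11, z=4}
  after event 3 (t=12: SET z = 39): {y=11, z=39}

Answer: {y=11, z=39}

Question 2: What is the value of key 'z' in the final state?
Track key 'z' through all 6 events:
  event 1 (t=1: INC y by 11): z unchanged
  event 2 (t=3: INC z by 4): z (absent) -> 4
  event 3 (t=12: SET z = 39): z 4 -> 39
  event 4 (t=13: SET x = 6): z unchanged
  event 5 (t=22: DEC x by 11): z unchanged
  event 6 (t=27: INC z by 4): z 39 -> 43
Final: z = 43

Answer: 43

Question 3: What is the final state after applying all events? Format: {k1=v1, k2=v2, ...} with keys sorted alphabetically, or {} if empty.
  after event 1 (t=1: INC y by 11): {y=11}
  after event 2 (t=3: INC z by 4): {y=11, z=4}
  after event 3 (t=12: SET z = 39): {y=11, z=39}
  after event 4 (t=13: SET x = 6): {x=6, y=11, z=39}
  after event 5 (t=22: DEC x by 11): {x=-5, y=11, z=39}
  after event 6 (t=27: INC z by 4): {x=-5, y=11, z=43}

Answer: {x=-5, y=11, z=43}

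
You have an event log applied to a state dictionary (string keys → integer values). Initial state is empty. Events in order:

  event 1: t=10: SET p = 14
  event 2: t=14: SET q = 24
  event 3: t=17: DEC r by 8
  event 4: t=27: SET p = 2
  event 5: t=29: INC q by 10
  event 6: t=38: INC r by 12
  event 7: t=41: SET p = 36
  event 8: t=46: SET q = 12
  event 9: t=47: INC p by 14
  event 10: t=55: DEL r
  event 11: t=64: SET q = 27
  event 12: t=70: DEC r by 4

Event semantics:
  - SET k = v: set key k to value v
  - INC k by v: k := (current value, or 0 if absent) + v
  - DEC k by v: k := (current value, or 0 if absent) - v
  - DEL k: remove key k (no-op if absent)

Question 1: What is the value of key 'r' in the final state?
Track key 'r' through all 12 events:
  event 1 (t=10: SET p = 14): r unchanged
  event 2 (t=14: SET q = 24): r unchanged
  event 3 (t=17: DEC r by 8): r (absent) -> -8
  event 4 (t=27: SET p = 2): r unchanged
  event 5 (t=29: INC q by 10): r unchanged
  event 6 (t=38: INC r by 12): r -8 -> 4
  event 7 (t=41: SET p = 36): r unchanged
  event 8 (t=46: SET q = 12): r unchanged
  event 9 (t=47: INC p by 14): r unchanged
  event 10 (t=55: DEL r): r 4 -> (absent)
  event 11 (t=64: SET q = 27): r unchanged
  event 12 (t=70: DEC r by 4): r (absent) -> -4
Final: r = -4

Answer: -4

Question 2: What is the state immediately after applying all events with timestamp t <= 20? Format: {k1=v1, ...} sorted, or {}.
Apply events with t <= 20 (3 events):
  after event 1 (t=10: SET p = 14): {p=14}
  after event 2 (t=14: SET q = 24): {p=14, q=24}
  after event 3 (t=17: DEC r by 8): {p=14, q=24, r=-8}

Answer: {p=14, q=24, r=-8}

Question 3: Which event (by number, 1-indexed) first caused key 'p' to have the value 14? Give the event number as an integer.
Looking for first event where p becomes 14:
  event 1: p (absent) -> 14  <-- first match

Answer: 1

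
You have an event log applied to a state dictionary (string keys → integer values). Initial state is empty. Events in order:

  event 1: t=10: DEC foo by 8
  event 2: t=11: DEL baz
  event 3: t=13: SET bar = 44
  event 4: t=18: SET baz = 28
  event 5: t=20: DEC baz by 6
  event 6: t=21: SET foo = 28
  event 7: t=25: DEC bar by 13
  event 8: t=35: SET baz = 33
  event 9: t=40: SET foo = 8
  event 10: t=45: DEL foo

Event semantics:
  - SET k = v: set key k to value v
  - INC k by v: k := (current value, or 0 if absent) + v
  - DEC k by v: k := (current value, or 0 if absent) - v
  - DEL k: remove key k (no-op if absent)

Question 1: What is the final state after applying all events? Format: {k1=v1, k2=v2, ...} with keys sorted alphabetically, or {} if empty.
Answer: {bar=31, baz=33}

Derivation:
  after event 1 (t=10: DEC foo by 8): {foo=-8}
  after event 2 (t=11: DEL baz): {foo=-8}
  after event 3 (t=13: SET bar = 44): {bar=44, foo=-8}
  after event 4 (t=18: SET baz = 28): {bar=44, baz=28, foo=-8}
  after event 5 (t=20: DEC baz by 6): {bar=44, baz=22, foo=-8}
  after event 6 (t=21: SET foo = 28): {bar=44, baz=22, foo=28}
  after event 7 (t=25: DEC bar by 13): {bar=31, baz=22, foo=28}
  after event 8 (t=35: SET baz = 33): {bar=31, baz=33, foo=28}
  after event 9 (t=40: SET foo = 8): {bar=31, baz=33, foo=8}
  after event 10 (t=45: DEL foo): {bar=31, baz=33}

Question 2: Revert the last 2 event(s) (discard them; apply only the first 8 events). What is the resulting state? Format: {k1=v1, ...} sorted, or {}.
Keep first 8 events (discard last 2):
  after event 1 (t=10: DEC foo by 8): {foo=-8}
  after event 2 (t=11: DEL baz): {foo=-8}
  after event 3 (t=13: SET bar = 44): {bar=44, foo=-8}
  after event 4 (t=18: SET baz = 28): {bar=44, baz=28, foo=-8}
  after event 5 (t=20: DEC baz by 6): {bar=44, baz=22, foo=-8}
  after event 6 (t=21: SET foo = 28): {bar=44, baz=22, foo=28}
  after event 7 (t=25: DEC bar by 13): {bar=31, baz=22, foo=28}
  after event 8 (t=35: SET baz = 33): {bar=31, baz=33, foo=28}

Answer: {bar=31, baz=33, foo=28}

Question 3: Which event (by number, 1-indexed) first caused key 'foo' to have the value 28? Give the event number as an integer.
Looking for first event where foo becomes 28:
  event 1: foo = -8
  event 2: foo = -8
  event 3: foo = -8
  event 4: foo = -8
  event 5: foo = -8
  event 6: foo -8 -> 28  <-- first match

Answer: 6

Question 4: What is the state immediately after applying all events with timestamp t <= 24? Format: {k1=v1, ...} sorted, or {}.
Answer: {bar=44, baz=22, foo=28}

Derivation:
Apply events with t <= 24 (6 events):
  after event 1 (t=10: DEC foo by 8): {foo=-8}
  after event 2 (t=11: DEL baz): {foo=-8}
  after event 3 (t=13: SET bar = 44): {bar=44, foo=-8}
  after event 4 (t=18: SET baz = 28): {bar=44, baz=28, foo=-8}
  after event 5 (t=20: DEC baz by 6): {bar=44, baz=22, foo=-8}
  after event 6 (t=21: SET foo = 28): {bar=44, baz=22, foo=28}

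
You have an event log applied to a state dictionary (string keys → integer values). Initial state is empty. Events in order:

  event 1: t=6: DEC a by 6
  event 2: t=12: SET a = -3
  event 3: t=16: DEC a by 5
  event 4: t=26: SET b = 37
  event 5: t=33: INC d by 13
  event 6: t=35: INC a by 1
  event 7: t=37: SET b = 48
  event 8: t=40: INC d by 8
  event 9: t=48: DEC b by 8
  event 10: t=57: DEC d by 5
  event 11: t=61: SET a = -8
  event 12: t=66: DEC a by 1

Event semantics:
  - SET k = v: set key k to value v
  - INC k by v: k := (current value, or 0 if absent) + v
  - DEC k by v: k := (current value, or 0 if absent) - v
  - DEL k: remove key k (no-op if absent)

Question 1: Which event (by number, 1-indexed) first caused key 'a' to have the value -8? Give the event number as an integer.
Answer: 3

Derivation:
Looking for first event where a becomes -8:
  event 1: a = -6
  event 2: a = -3
  event 3: a -3 -> -8  <-- first match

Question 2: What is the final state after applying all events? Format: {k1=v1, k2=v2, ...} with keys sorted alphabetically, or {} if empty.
  after event 1 (t=6: DEC a by 6): {a=-6}
  after event 2 (t=12: SET a = -3): {a=-3}
  after event 3 (t=16: DEC a by 5): {a=-8}
  after event 4 (t=26: SET b = 37): {a=-8, b=37}
  after event 5 (t=33: INC d by 13): {a=-8, b=37, d=13}
  after event 6 (t=35: INC a by 1): {a=-7, b=37, d=13}
  after event 7 (t=37: SET b = 48): {a=-7, b=48, d=13}
  after event 8 (t=40: INC d by 8): {a=-7, b=48, d=21}
  after event 9 (t=48: DEC b by 8): {a=-7, b=40, d=21}
  after event 10 (t=57: DEC d by 5): {a=-7, b=40, d=16}
  after event 11 (t=61: SET a = -8): {a=-8, b=40, d=16}
  after event 12 (t=66: DEC a by 1): {a=-9, b=40, d=16}

Answer: {a=-9, b=40, d=16}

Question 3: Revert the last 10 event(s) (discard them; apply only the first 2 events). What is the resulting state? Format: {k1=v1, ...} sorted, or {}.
Answer: {a=-3}

Derivation:
Keep first 2 events (discard last 10):
  after event 1 (t=6: DEC a by 6): {a=-6}
  after event 2 (t=12: SET a = -3): {a=-3}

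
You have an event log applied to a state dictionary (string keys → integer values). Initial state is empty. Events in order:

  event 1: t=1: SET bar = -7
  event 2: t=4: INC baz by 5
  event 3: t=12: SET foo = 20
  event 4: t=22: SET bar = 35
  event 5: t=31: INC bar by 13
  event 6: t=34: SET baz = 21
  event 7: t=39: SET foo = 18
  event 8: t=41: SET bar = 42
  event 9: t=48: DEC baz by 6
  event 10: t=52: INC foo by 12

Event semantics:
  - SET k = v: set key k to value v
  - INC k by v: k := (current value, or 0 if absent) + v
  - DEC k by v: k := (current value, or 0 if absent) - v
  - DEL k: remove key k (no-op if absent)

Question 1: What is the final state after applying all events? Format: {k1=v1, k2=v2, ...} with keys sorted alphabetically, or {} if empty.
Answer: {bar=42, baz=15, foo=30}

Derivation:
  after event 1 (t=1: SET bar = -7): {bar=-7}
  after event 2 (t=4: INC baz by 5): {bar=-7, baz=5}
  after event 3 (t=12: SET foo = 20): {bar=-7, baz=5, foo=20}
  after event 4 (t=22: SET bar = 35): {bar=35, baz=5, foo=20}
  after event 5 (t=31: INC bar by 13): {bar=48, baz=5, foo=20}
  after event 6 (t=34: SET baz = 21): {bar=48, baz=21, foo=20}
  after event 7 (t=39: SET foo = 18): {bar=48, baz=21, foo=18}
  after event 8 (t=41: SET bar = 42): {bar=42, baz=21, foo=18}
  after event 9 (t=48: DEC baz by 6): {bar=42, baz=15, foo=18}
  after event 10 (t=52: INC foo by 12): {bar=42, baz=15, foo=30}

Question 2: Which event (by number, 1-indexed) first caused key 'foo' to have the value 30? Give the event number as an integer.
Answer: 10

Derivation:
Looking for first event where foo becomes 30:
  event 3: foo = 20
  event 4: foo = 20
  event 5: foo = 20
  event 6: foo = 20
  event 7: foo = 18
  event 8: foo = 18
  event 9: foo = 18
  event 10: foo 18 -> 30  <-- first match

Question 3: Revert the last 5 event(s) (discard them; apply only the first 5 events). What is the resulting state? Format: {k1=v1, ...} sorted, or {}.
Keep first 5 events (discard last 5):
  after event 1 (t=1: SET bar = -7): {bar=-7}
  after event 2 (t=4: INC baz by 5): {bar=-7, baz=5}
  after event 3 (t=12: SET foo = 20): {bar=-7, baz=5, foo=20}
  after event 4 (t=22: SET bar = 35): {bar=35, baz=5, foo=20}
  after event 5 (t=31: INC bar by 13): {bar=48, baz=5, foo=20}

Answer: {bar=48, baz=5, foo=20}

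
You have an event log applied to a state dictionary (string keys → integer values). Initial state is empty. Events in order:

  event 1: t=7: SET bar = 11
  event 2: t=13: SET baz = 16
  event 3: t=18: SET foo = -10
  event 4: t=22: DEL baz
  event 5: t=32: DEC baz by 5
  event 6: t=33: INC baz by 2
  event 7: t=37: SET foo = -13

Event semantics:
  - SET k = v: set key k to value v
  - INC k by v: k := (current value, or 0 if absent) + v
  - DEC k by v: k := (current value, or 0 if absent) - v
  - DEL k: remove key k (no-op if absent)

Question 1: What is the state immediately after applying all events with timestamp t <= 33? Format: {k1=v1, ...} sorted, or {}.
Answer: {bar=11, baz=-3, foo=-10}

Derivation:
Apply events with t <= 33 (6 events):
  after event 1 (t=7: SET bar = 11): {bar=11}
  after event 2 (t=13: SET baz = 16): {bar=11, baz=16}
  after event 3 (t=18: SET foo = -10): {bar=11, baz=16, foo=-10}
  after event 4 (t=22: DEL baz): {bar=11, foo=-10}
  after event 5 (t=32: DEC baz by 5): {bar=11, baz=-5, foo=-10}
  after event 6 (t=33: INC baz by 2): {bar=11, baz=-3, foo=-10}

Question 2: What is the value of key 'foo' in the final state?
Track key 'foo' through all 7 events:
  event 1 (t=7: SET bar = 11): foo unchanged
  event 2 (t=13: SET baz = 16): foo unchanged
  event 3 (t=18: SET foo = -10): foo (absent) -> -10
  event 4 (t=22: DEL baz): foo unchanged
  event 5 (t=32: DEC baz by 5): foo unchanged
  event 6 (t=33: INC baz by 2): foo unchanged
  event 7 (t=37: SET foo = -13): foo -10 -> -13
Final: foo = -13

Answer: -13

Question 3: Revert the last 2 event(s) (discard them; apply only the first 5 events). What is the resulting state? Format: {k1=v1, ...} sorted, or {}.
Answer: {bar=11, baz=-5, foo=-10}

Derivation:
Keep first 5 events (discard last 2):
  after event 1 (t=7: SET bar = 11): {bar=11}
  after event 2 (t=13: SET baz = 16): {bar=11, baz=16}
  after event 3 (t=18: SET foo = -10): {bar=11, baz=16, foo=-10}
  after event 4 (t=22: DEL baz): {bar=11, foo=-10}
  after event 5 (t=32: DEC baz by 5): {bar=11, baz=-5, foo=-10}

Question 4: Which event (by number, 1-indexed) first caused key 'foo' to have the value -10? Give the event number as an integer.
Answer: 3

Derivation:
Looking for first event where foo becomes -10:
  event 3: foo (absent) -> -10  <-- first match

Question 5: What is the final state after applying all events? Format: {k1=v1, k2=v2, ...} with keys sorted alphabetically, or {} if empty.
Answer: {bar=11, baz=-3, foo=-13}

Derivation:
  after event 1 (t=7: SET bar = 11): {bar=11}
  after event 2 (t=13: SET baz = 16): {bar=11, baz=16}
  after event 3 (t=18: SET foo = -10): {bar=11, baz=16, foo=-10}
  after event 4 (t=22: DEL baz): {bar=11, foo=-10}
  after event 5 (t=32: DEC baz by 5): {bar=11, baz=-5, foo=-10}
  after event 6 (t=33: INC baz by 2): {bar=11, baz=-3, foo=-10}
  after event 7 (t=37: SET foo = -13): {bar=11, baz=-3, foo=-13}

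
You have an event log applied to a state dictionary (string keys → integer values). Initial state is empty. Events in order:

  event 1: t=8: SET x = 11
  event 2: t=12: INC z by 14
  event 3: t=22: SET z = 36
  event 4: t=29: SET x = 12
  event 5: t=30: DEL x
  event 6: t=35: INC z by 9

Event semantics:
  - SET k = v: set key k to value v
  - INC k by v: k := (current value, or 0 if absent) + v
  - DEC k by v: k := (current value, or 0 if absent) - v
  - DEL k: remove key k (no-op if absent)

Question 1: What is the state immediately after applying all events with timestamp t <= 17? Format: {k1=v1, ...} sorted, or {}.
Answer: {x=11, z=14}

Derivation:
Apply events with t <= 17 (2 events):
  after event 1 (t=8: SET x = 11): {x=11}
  after event 2 (t=12: INC z by 14): {x=11, z=14}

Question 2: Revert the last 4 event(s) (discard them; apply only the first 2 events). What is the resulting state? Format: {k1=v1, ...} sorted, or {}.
Answer: {x=11, z=14}

Derivation:
Keep first 2 events (discard last 4):
  after event 1 (t=8: SET x = 11): {x=11}
  after event 2 (t=12: INC z by 14): {x=11, z=14}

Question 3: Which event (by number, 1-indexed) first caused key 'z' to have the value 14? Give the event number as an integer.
Looking for first event where z becomes 14:
  event 2: z (absent) -> 14  <-- first match

Answer: 2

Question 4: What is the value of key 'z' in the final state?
Track key 'z' through all 6 events:
  event 1 (t=8: SET x = 11): z unchanged
  event 2 (t=12: INC z by 14): z (absent) -> 14
  event 3 (t=22: SET z = 36): z 14 -> 36
  event 4 (t=29: SET x = 12): z unchanged
  event 5 (t=30: DEL x): z unchanged
  event 6 (t=35: INC z by 9): z 36 -> 45
Final: z = 45

Answer: 45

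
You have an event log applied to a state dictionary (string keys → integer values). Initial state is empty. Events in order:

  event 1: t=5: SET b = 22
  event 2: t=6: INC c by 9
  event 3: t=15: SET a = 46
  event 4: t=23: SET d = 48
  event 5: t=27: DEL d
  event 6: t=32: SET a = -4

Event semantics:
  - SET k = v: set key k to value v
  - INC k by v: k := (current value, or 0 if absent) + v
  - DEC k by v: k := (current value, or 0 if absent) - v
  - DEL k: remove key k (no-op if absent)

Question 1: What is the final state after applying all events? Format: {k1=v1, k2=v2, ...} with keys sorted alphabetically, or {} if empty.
  after event 1 (t=5: SET b = 22): {b=22}
  after event 2 (t=6: INC c by 9): {b=22, c=9}
  after event 3 (t=15: SET a = 46): {a=46, b=22, c=9}
  after event 4 (t=23: SET d = 48): {a=46, b=22, c=9, d=48}
  after event 5 (t=27: DEL d): {a=46, b=22, c=9}
  after event 6 (t=32: SET a = -4): {a=-4, b=22, c=9}

Answer: {a=-4, b=22, c=9}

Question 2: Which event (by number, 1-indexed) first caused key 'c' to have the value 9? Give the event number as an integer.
Looking for first event where c becomes 9:
  event 2: c (absent) -> 9  <-- first match

Answer: 2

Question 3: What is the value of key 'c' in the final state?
Answer: 9

Derivation:
Track key 'c' through all 6 events:
  event 1 (t=5: SET b = 22): c unchanged
  event 2 (t=6: INC c by 9): c (absent) -> 9
  event 3 (t=15: SET a = 46): c unchanged
  event 4 (t=23: SET d = 48): c unchanged
  event 5 (t=27: DEL d): c unchanged
  event 6 (t=32: SET a = -4): c unchanged
Final: c = 9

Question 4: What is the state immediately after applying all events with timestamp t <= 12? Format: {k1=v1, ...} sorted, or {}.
Answer: {b=22, c=9}

Derivation:
Apply events with t <= 12 (2 events):
  after event 1 (t=5: SET b = 22): {b=22}
  after event 2 (t=6: INC c by 9): {b=22, c=9}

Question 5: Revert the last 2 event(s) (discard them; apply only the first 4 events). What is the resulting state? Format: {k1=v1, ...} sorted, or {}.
Answer: {a=46, b=22, c=9, d=48}

Derivation:
Keep first 4 events (discard last 2):
  after event 1 (t=5: SET b = 22): {b=22}
  after event 2 (t=6: INC c by 9): {b=22, c=9}
  after event 3 (t=15: SET a = 46): {a=46, b=22, c=9}
  after event 4 (t=23: SET d = 48): {a=46, b=22, c=9, d=48}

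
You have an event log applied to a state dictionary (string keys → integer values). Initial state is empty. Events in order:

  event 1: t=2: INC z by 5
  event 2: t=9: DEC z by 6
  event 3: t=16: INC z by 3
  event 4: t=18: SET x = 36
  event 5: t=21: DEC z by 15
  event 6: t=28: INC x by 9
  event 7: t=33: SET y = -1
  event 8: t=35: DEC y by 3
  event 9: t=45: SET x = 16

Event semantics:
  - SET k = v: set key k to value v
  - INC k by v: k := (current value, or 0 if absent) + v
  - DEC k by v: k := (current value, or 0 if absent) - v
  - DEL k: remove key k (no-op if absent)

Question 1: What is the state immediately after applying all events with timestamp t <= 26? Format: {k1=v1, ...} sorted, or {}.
Answer: {x=36, z=-13}

Derivation:
Apply events with t <= 26 (5 events):
  after event 1 (t=2: INC z by 5): {z=5}
  after event 2 (t=9: DEC z by 6): {z=-1}
  after event 3 (t=16: INC z by 3): {z=2}
  after event 4 (t=18: SET x = 36): {x=36, z=2}
  after event 5 (t=21: DEC z by 15): {x=36, z=-13}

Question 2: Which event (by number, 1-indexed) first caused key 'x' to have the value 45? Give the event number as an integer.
Looking for first event where x becomes 45:
  event 4: x = 36
  event 5: x = 36
  event 6: x 36 -> 45  <-- first match

Answer: 6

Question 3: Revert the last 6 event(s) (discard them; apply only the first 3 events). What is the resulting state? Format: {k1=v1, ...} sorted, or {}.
Keep first 3 events (discard last 6):
  after event 1 (t=2: INC z by 5): {z=5}
  after event 2 (t=9: DEC z by 6): {z=-1}
  after event 3 (t=16: INC z by 3): {z=2}

Answer: {z=2}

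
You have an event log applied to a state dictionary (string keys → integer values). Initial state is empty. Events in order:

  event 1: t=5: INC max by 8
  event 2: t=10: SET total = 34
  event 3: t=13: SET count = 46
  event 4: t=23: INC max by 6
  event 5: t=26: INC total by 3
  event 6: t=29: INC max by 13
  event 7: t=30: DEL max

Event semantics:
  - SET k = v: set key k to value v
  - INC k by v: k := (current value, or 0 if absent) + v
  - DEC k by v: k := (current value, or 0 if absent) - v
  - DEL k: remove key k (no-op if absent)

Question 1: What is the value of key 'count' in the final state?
Track key 'count' through all 7 events:
  event 1 (t=5: INC max by 8): count unchanged
  event 2 (t=10: SET total = 34): count unchanged
  event 3 (t=13: SET count = 46): count (absent) -> 46
  event 4 (t=23: INC max by 6): count unchanged
  event 5 (t=26: INC total by 3): count unchanged
  event 6 (t=29: INC max by 13): count unchanged
  event 7 (t=30: DEL max): count unchanged
Final: count = 46

Answer: 46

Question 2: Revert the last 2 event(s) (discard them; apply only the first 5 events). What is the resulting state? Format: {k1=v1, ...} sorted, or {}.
Answer: {count=46, max=14, total=37}

Derivation:
Keep first 5 events (discard last 2):
  after event 1 (t=5: INC max by 8): {max=8}
  after event 2 (t=10: SET total = 34): {max=8, total=34}
  after event 3 (t=13: SET count = 46): {count=46, max=8, total=34}
  after event 4 (t=23: INC max by 6): {count=46, max=14, total=34}
  after event 5 (t=26: INC total by 3): {count=46, max=14, total=37}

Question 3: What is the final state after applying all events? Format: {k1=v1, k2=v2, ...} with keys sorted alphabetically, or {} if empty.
  after event 1 (t=5: INC max by 8): {max=8}
  after event 2 (t=10: SET total = 34): {max=8, total=34}
  after event 3 (t=13: SET count = 46): {count=46, max=8, total=34}
  after event 4 (t=23: INC max by 6): {count=46, max=14, total=34}
  after event 5 (t=26: INC total by 3): {count=46, max=14, total=37}
  after event 6 (t=29: INC max by 13): {count=46, max=27, total=37}
  after event 7 (t=30: DEL max): {count=46, total=37}

Answer: {count=46, total=37}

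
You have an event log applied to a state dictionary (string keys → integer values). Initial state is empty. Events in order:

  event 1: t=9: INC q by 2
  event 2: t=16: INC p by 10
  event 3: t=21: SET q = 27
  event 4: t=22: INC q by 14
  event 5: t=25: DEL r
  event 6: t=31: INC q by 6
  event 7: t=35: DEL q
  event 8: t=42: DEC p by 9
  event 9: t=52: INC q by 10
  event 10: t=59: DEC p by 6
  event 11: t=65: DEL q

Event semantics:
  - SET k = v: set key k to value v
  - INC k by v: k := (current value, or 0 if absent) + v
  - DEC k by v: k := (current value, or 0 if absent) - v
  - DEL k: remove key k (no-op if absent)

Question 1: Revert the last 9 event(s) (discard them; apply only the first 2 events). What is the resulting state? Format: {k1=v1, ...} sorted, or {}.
Answer: {p=10, q=2}

Derivation:
Keep first 2 events (discard last 9):
  after event 1 (t=9: INC q by 2): {q=2}
  after event 2 (t=16: INC p by 10): {p=10, q=2}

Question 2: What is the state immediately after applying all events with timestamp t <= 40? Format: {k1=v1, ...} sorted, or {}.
Apply events with t <= 40 (7 events):
  after event 1 (t=9: INC q by 2): {q=2}
  after event 2 (t=16: INC p by 10): {p=10, q=2}
  after event 3 (t=21: SET q = 27): {p=10, q=27}
  after event 4 (t=22: INC q by 14): {p=10, q=41}
  after event 5 (t=25: DEL r): {p=10, q=41}
  after event 6 (t=31: INC q by 6): {p=10, q=47}
  after event 7 (t=35: DEL q): {p=10}

Answer: {p=10}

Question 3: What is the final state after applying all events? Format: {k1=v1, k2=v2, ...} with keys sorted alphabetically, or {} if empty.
  after event 1 (t=9: INC q by 2): {q=2}
  after event 2 (t=16: INC p by 10): {p=10, q=2}
  after event 3 (t=21: SET q = 27): {p=10, q=27}
  after event 4 (t=22: INC q by 14): {p=10, q=41}
  after event 5 (t=25: DEL r): {p=10, q=41}
  after event 6 (t=31: INC q by 6): {p=10, q=47}
  after event 7 (t=35: DEL q): {p=10}
  after event 8 (t=42: DEC p by 9): {p=1}
  after event 9 (t=52: INC q by 10): {p=1, q=10}
  after event 10 (t=59: DEC p by 6): {p=-5, q=10}
  after event 11 (t=65: DEL q): {p=-5}

Answer: {p=-5}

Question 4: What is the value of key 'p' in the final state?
Answer: -5

Derivation:
Track key 'p' through all 11 events:
  event 1 (t=9: INC q by 2): p unchanged
  event 2 (t=16: INC p by 10): p (absent) -> 10
  event 3 (t=21: SET q = 27): p unchanged
  event 4 (t=22: INC q by 14): p unchanged
  event 5 (t=25: DEL r): p unchanged
  event 6 (t=31: INC q by 6): p unchanged
  event 7 (t=35: DEL q): p unchanged
  event 8 (t=42: DEC p by 9): p 10 -> 1
  event 9 (t=52: INC q by 10): p unchanged
  event 10 (t=59: DEC p by 6): p 1 -> -5
  event 11 (t=65: DEL q): p unchanged
Final: p = -5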